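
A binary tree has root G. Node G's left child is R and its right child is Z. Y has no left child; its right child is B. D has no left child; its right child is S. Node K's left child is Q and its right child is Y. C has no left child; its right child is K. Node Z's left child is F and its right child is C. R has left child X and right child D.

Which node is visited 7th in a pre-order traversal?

F

Pre-order visits the node, then its left subtree, then its right subtree.
Visit G.
At G: go left to R.
  Visit R.
  At R: go left to X.
    X is a leaf — visit X.
  At R: go right to D.
    Visit D.
    At D: no left child.
    At D: go right to S.
      S is a leaf — visit S.
At G: go right to Z.
  Visit Z.
  At Z: go left to F.
    F is a leaf — visit F.
  At Z: go right to C.
    Visit C.
    At C: no left child.
    At C: go right to K.
      Visit K.
      At K: go left to Q.
        Q is a leaf — visit Q.
      At K: go right to Y.
        Visit Y.
        At Y: no left child.
        At Y: go right to B.
          B is a leaf — visit B.
Full pre-order sequence: G, R, X, D, S, Z, F, C, K, Q, Y, B.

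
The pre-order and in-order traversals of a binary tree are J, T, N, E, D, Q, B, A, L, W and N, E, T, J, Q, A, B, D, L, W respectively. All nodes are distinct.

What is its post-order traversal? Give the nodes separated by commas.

E, N, T, A, B, Q, W, L, D, J

The first element of pre-order is the root; it splits in-order into left and right subtrees.
Root J: left subtree has 3 nodes {N, E, T}, right has 6 {Q, A, B, D, L, W}.
  Root T: left subtree has 2 nodes {N, E}, right has 0 { }.
    Root N: left subtree has 0 nodes { }, right has 1 {E}.
  Root D: left subtree has 3 nodes {Q, A, B}, right has 2 {L, W}.
    Root Q: left subtree has 0 nodes { }, right has 2 {A, B}.
      Root B: left subtree has 1 node {A}, right has 0 { }.
    Root L: left subtree has 0 nodes { }, right has 1 {W}.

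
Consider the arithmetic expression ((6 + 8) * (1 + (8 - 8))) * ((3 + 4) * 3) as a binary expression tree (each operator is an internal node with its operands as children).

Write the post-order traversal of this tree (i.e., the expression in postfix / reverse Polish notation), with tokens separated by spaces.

Post-order on an expression tree gives postfix notation: for each operator, emit left operand, right operand, then the operator.

6 8 + 1 8 8 - + * 3 4 + 3 * *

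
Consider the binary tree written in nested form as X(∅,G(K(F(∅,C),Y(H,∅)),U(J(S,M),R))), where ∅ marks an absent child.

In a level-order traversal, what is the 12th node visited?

Level-order visits nodes level by level from the root, left to right within each level.
Level 0: X
Level 1: G
Level 2: K, U
Level 3: F, Y, J, R
Level 4: C, H, S, M
Full level-order sequence: X, G, K, U, F, Y, J, R, C, H, S, M.

M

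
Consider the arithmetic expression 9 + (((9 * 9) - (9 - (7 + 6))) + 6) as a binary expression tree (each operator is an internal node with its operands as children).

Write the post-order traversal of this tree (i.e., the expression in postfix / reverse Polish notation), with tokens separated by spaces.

Post-order on an expression tree gives postfix notation: for each operator, emit left operand, right operand, then the operator.

9 9 9 * 9 7 6 + - - 6 + +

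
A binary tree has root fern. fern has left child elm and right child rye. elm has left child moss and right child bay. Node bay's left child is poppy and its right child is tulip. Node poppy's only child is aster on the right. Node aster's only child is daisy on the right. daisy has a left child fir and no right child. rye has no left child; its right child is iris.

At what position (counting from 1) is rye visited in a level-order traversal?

3

Level-order visits nodes level by level from the root, left to right within each level.
Level 0: fern
Level 1: elm, rye
Level 2: moss, bay, iris
Level 3: poppy, tulip
Level 4: aster
Level 5: daisy
Level 6: fir
Full level-order sequence: fern, elm, rye, moss, bay, iris, poppy, tulip, aster, daisy, fir.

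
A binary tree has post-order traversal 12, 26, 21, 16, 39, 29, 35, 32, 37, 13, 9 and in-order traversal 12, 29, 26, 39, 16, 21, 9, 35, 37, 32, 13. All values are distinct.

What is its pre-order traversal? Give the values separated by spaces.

9 29 12 39 26 16 21 13 37 35 32

The last element of post-order is the root; it splits in-order into left and right subtrees.
Root 9: left subtree has 6 nodes {12, 29, 26, 39, 16, 21}, right has 4 {35, 37, 32, 13}.
  Root 29: left subtree has 1 node {12}, right has 4 {26, 39, 16, 21}.
    Root 39: left subtree has 1 node {26}, right has 2 {16, 21}.
      Root 16: left subtree has 0 nodes { }, right has 1 {21}.
  Root 13: left subtree has 3 nodes {35, 37, 32}, right has 0 { }.
    Root 37: left subtree has 1 node {35}, right has 1 {32}.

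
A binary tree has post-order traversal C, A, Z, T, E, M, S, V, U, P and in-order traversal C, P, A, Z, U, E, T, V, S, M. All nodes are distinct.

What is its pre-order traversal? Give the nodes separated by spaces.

The last element of post-order is the root; it splits in-order into left and right subtrees.
Root P: left subtree has 1 node {C}, right has 8 {A, Z, U, E, T, V, S, M}.
  Root U: left subtree has 2 nodes {A, Z}, right has 5 {E, T, V, S, M}.
    Root Z: left subtree has 1 node {A}, right has 0 { }.
    Root V: left subtree has 2 nodes {E, T}, right has 2 {S, M}.
      Root E: left subtree has 0 nodes { }, right has 1 {T}.
      Root S: left subtree has 0 nodes { }, right has 1 {M}.

P C U Z A V E T S M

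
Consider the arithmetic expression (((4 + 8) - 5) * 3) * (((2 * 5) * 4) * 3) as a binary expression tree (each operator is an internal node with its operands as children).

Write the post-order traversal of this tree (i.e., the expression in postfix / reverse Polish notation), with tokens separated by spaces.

Post-order on an expression tree gives postfix notation: for each operator, emit left operand, right operand, then the operator.

4 8 + 5 - 3 * 2 5 * 4 * 3 * *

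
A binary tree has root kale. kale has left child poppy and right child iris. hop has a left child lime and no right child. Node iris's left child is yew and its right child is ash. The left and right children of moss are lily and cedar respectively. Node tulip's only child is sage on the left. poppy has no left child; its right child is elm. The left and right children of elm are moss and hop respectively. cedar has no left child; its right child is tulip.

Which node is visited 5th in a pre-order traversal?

Pre-order visits the node, then its left subtree, then its right subtree.
Visit kale.
At kale: go left to poppy.
  Visit poppy.
  At poppy: no left child.
  At poppy: go right to elm.
    Visit elm.
    At elm: go left to moss.
      Visit moss.
      At moss: go left to lily.
        lily is a leaf — visit lily.
      At moss: go right to cedar.
        Visit cedar.
        At cedar: no left child.
        At cedar: go right to tulip.
          Visit tulip.
          At tulip: go left to sage.
            sage is a leaf — visit sage.
          At tulip: no right child.
    At elm: go right to hop.
      Visit hop.
      At hop: go left to lime.
        lime is a leaf — visit lime.
      At hop: no right child.
At kale: go right to iris.
  Visit iris.
  At iris: go left to yew.
    yew is a leaf — visit yew.
  At iris: go right to ash.
    ash is a leaf — visit ash.
Full pre-order sequence: kale, poppy, elm, moss, lily, cedar, tulip, sage, hop, lime, iris, yew, ash.

lily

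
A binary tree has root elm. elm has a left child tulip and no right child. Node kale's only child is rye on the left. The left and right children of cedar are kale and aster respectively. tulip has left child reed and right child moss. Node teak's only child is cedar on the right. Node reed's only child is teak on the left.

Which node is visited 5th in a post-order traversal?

teak

Post-order visits the left subtree, then the right subtree, then the node.
At elm: go left to tulip.
  At tulip: go left to reed.
    At reed: go left to teak.
      At teak: no left child.
      At teak: go right to cedar.
        At cedar: go left to kale.
          At kale: go left to rye.
            rye is a leaf — visit rye.
          At kale: no right child.
          Visit kale.
        At cedar: go right to aster.
          aster is a leaf — visit aster.
        Visit cedar.
      Visit teak.
    At reed: no right child.
    Visit reed.
  At tulip: go right to moss.
    moss is a leaf — visit moss.
  Visit tulip.
At elm: no right child.
Visit elm.
Full post-order sequence: rye, kale, aster, cedar, teak, reed, moss, tulip, elm.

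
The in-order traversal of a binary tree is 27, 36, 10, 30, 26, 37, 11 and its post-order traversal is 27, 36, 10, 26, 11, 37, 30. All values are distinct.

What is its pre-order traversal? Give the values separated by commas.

The last element of post-order is the root; it splits in-order into left and right subtrees.
Root 30: left subtree has 3 nodes {27, 36, 10}, right has 3 {26, 37, 11}.
  Root 10: left subtree has 2 nodes {27, 36}, right has 0 { }.
    Root 36: left subtree has 1 node {27}, right has 0 { }.
  Root 37: left subtree has 1 node {26}, right has 1 {11}.

30, 10, 36, 27, 37, 26, 11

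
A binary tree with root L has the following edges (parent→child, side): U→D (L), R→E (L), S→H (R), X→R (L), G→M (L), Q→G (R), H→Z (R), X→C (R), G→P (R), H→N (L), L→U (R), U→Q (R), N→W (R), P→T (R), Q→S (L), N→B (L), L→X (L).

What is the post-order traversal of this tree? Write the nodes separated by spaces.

E R C X D B W N Z H S M T P G Q U L

Post-order visits the left subtree, then the right subtree, then the node.
At L: go left to X.
  At X: go left to R.
    At R: go left to E.
      E is a leaf — visit E.
    At R: no right child.
    Visit R.
  At X: go right to C.
    C is a leaf — visit C.
  Visit X.
At L: go right to U.
  At U: go left to D.
    D is a leaf — visit D.
  At U: go right to Q.
    At Q: go left to S.
      At S: no left child.
      At S: go right to H.
        At H: go left to N.
          At N: go left to B.
            B is a leaf — visit B.
          At N: go right to W.
            W is a leaf — visit W.
          Visit N.
        At H: go right to Z.
          Z is a leaf — visit Z.
        Visit H.
      Visit S.
    At Q: go right to G.
      At G: go left to M.
        M is a leaf — visit M.
      At G: go right to P.
        At P: no left child.
        At P: go right to T.
          T is a leaf — visit T.
        Visit P.
      Visit G.
    Visit Q.
  Visit U.
Visit L.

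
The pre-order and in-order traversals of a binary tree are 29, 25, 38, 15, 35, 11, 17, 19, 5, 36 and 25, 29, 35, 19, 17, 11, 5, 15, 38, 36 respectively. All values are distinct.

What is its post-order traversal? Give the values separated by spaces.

25 19 17 5 11 35 15 36 38 29

The first element of pre-order is the root; it splits in-order into left and right subtrees.
Root 29: left subtree has 1 node {25}, right has 8 {35, 19, 17, 11, 5, 15, 38, 36}.
  Root 38: left subtree has 6 nodes {35, 19, 17, 11, 5, 15}, right has 1 {36}.
    Root 15: left subtree has 5 nodes {35, 19, 17, 11, 5}, right has 0 { }.
      Root 35: left subtree has 0 nodes { }, right has 4 {19, 17, 11, 5}.
        Root 11: left subtree has 2 nodes {19, 17}, right has 1 {5}.
          Root 17: left subtree has 1 node {19}, right has 0 { }.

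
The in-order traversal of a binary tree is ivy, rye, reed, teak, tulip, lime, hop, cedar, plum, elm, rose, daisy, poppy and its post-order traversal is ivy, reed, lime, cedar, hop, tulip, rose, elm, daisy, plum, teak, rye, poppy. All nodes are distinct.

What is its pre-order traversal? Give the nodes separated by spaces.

poppy rye ivy teak reed plum tulip hop lime cedar daisy elm rose

The last element of post-order is the root; it splits in-order into left and right subtrees.
Root poppy: left subtree has 12 nodes {ivy, rye, reed, teak, tulip, lime, hop, cedar, plum, elm, rose, daisy}, right has 0 { }.
  Root rye: left subtree has 1 node {ivy}, right has 10 {reed, teak, tulip, lime, hop, cedar, plum, elm, rose, daisy}.
    Root teak: left subtree has 1 node {reed}, right has 8 {tulip, lime, hop, cedar, plum, elm, rose, daisy}.
      Root plum: left subtree has 4 nodes {tulip, lime, hop, cedar}, right has 3 {elm, rose, daisy}.
        Root tulip: left subtree has 0 nodes { }, right has 3 {lime, hop, cedar}.
          Root hop: left subtree has 1 node {lime}, right has 1 {cedar}.
        Root daisy: left subtree has 2 nodes {elm, rose}, right has 0 { }.
          Root elm: left subtree has 0 nodes { }, right has 1 {rose}.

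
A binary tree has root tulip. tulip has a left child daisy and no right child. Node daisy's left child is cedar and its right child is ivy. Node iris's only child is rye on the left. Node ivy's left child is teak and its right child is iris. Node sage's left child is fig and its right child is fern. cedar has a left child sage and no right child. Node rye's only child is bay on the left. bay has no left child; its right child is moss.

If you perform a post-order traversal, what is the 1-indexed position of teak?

5

Post-order visits the left subtree, then the right subtree, then the node.
At tulip: go left to daisy.
  At daisy: go left to cedar.
    At cedar: go left to sage.
      At sage: go left to fig.
        fig is a leaf — visit fig.
      At sage: go right to fern.
        fern is a leaf — visit fern.
      Visit sage.
    At cedar: no right child.
    Visit cedar.
  At daisy: go right to ivy.
    At ivy: go left to teak.
      teak is a leaf — visit teak.
    At ivy: go right to iris.
      At iris: go left to rye.
        At rye: go left to bay.
          At bay: no left child.
          At bay: go right to moss.
            moss is a leaf — visit moss.
          Visit bay.
        At rye: no right child.
        Visit rye.
      At iris: no right child.
      Visit iris.
    Visit ivy.
  Visit daisy.
At tulip: no right child.
Visit tulip.
Full post-order sequence: fig, fern, sage, cedar, teak, moss, bay, rye, iris, ivy, daisy, tulip.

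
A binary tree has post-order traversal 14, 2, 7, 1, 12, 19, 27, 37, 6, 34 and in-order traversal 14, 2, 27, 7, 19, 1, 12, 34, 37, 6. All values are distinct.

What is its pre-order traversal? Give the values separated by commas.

34, 27, 2, 14, 19, 7, 12, 1, 6, 37

The last element of post-order is the root; it splits in-order into left and right subtrees.
Root 34: left subtree has 7 nodes {14, 2, 27, 7, 19, 1, 12}, right has 2 {37, 6}.
  Root 27: left subtree has 2 nodes {14, 2}, right has 4 {7, 19, 1, 12}.
    Root 2: left subtree has 1 node {14}, right has 0 { }.
    Root 19: left subtree has 1 node {7}, right has 2 {1, 12}.
      Root 12: left subtree has 1 node {1}, right has 0 { }.
  Root 6: left subtree has 1 node {37}, right has 0 { }.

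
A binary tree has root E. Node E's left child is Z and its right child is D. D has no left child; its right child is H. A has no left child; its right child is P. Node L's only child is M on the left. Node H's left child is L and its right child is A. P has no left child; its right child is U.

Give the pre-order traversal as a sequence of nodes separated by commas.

Pre-order visits the node, then its left subtree, then its right subtree.
Visit E.
At E: go left to Z.
  Z is a leaf — visit Z.
At E: go right to D.
  Visit D.
  At D: no left child.
  At D: go right to H.
    Visit H.
    At H: go left to L.
      Visit L.
      At L: go left to M.
        M is a leaf — visit M.
      At L: no right child.
    At H: go right to A.
      Visit A.
      At A: no left child.
      At A: go right to P.
        Visit P.
        At P: no left child.
        At P: go right to U.
          U is a leaf — visit U.

E, Z, D, H, L, M, A, P, U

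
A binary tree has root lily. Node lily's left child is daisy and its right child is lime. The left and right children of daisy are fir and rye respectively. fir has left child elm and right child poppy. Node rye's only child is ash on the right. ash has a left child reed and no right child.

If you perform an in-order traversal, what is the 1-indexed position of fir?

In-order visits the left subtree, then the node, then the right subtree.
At lily: go left to daisy.
  At daisy: go left to fir.
    At fir: go left to elm.
      elm is a leaf — visit elm.
    Visit fir.
    At fir: go right to poppy.
      poppy is a leaf — visit poppy.
  Visit daisy.
  At daisy: go right to rye.
    At rye: no left child.
    Visit rye.
    At rye: go right to ash.
      At ash: go left to reed.
        reed is a leaf — visit reed.
      Visit ash.
      At ash: no right child.
Visit lily.
At lily: go right to lime.
  lime is a leaf — visit lime.
Full in-order sequence: elm, fir, poppy, daisy, rye, reed, ash, lily, lime.

2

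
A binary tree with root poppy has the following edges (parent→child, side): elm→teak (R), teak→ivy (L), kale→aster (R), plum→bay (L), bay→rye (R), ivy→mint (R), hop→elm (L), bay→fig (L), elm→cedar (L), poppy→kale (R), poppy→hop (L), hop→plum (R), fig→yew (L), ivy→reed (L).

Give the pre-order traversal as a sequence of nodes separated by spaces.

Pre-order visits the node, then its left subtree, then its right subtree.
Visit poppy.
At poppy: go left to hop.
  Visit hop.
  At hop: go left to elm.
    Visit elm.
    At elm: go left to cedar.
      cedar is a leaf — visit cedar.
    At elm: go right to teak.
      Visit teak.
      At teak: go left to ivy.
        Visit ivy.
        At ivy: go left to reed.
          reed is a leaf — visit reed.
        At ivy: go right to mint.
          mint is a leaf — visit mint.
      At teak: no right child.
  At hop: go right to plum.
    Visit plum.
    At plum: go left to bay.
      Visit bay.
      At bay: go left to fig.
        Visit fig.
        At fig: go left to yew.
          yew is a leaf — visit yew.
        At fig: no right child.
      At bay: go right to rye.
        rye is a leaf — visit rye.
    At plum: no right child.
At poppy: go right to kale.
  Visit kale.
  At kale: no left child.
  At kale: go right to aster.
    aster is a leaf — visit aster.

poppy hop elm cedar teak ivy reed mint plum bay fig yew rye kale aster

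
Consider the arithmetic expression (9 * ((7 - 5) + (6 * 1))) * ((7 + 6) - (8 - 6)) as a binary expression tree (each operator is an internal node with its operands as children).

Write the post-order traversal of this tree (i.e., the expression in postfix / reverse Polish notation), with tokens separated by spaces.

9 7 5 - 6 1 * + * 7 6 + 8 6 - - *

Post-order on an expression tree gives postfix notation: for each operator, emit left operand, right operand, then the operator.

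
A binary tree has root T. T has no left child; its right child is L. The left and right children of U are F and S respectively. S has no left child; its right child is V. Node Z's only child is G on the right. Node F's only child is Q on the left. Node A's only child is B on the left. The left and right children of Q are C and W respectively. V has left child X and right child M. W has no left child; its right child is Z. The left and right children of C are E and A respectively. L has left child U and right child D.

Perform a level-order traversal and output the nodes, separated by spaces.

Level-order visits nodes level by level from the root, left to right within each level.
Level 0: T
Level 1: L
Level 2: U, D
Level 3: F, S
Level 4: Q, V
Level 5: C, W, X, M
Level 6: E, A, Z
Level 7: B, G

T L U D F S Q V C W X M E A Z B G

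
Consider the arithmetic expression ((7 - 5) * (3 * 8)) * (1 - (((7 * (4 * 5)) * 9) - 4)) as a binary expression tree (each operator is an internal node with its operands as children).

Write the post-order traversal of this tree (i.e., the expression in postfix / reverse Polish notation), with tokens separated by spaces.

Post-order on an expression tree gives postfix notation: for each operator, emit left operand, right operand, then the operator.

7 5 - 3 8 * * 1 7 4 5 * * 9 * 4 - - *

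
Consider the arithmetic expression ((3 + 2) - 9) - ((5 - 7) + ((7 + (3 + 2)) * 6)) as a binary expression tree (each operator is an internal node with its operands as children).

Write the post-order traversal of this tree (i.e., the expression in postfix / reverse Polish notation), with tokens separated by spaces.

3 2 + 9 - 5 7 - 7 3 2 + + 6 * + -

Post-order on an expression tree gives postfix notation: for each operator, emit left operand, right operand, then the operator.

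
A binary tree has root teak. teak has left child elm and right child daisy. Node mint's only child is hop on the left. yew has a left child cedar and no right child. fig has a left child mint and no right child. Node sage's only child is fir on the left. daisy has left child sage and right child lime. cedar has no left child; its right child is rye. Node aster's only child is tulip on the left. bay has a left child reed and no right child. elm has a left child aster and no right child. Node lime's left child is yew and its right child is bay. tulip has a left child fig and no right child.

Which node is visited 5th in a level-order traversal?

sage

Level-order visits nodes level by level from the root, left to right within each level.
Level 0: teak
Level 1: elm, daisy
Level 2: aster, sage, lime
Level 3: tulip, fir, yew, bay
Level 4: fig, cedar, reed
Level 5: mint, rye
Level 6: hop
Full level-order sequence: teak, elm, daisy, aster, sage, lime, tulip, fir, yew, bay, fig, cedar, reed, mint, rye, hop.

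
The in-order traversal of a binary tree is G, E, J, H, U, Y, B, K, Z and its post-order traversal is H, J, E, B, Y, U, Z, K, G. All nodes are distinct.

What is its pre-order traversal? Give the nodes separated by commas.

G, K, U, E, J, H, Y, B, Z

The last element of post-order is the root; it splits in-order into left and right subtrees.
Root G: left subtree has 0 nodes { }, right has 8 {E, J, H, U, Y, B, K, Z}.
  Root K: left subtree has 6 nodes {E, J, H, U, Y, B}, right has 1 {Z}.
    Root U: left subtree has 3 nodes {E, J, H}, right has 2 {Y, B}.
      Root E: left subtree has 0 nodes { }, right has 2 {J, H}.
        Root J: left subtree has 0 nodes { }, right has 1 {H}.
      Root Y: left subtree has 0 nodes { }, right has 1 {B}.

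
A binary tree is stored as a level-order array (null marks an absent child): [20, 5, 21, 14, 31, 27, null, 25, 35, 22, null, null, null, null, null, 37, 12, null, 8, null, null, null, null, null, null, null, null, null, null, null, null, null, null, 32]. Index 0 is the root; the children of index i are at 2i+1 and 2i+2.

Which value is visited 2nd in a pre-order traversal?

5

Pre-order visits the node, then its left subtree, then its right subtree.
Visit 20.
At 20: go left to 5.
  Visit 5.
  At 5: go left to 14.
    Visit 14.
    At 14: go left to 25.
      Visit 25.
      At 25: go left to 37.
        37 is a leaf — visit 37.
      At 25: go right to 12.
        Visit 12.
        At 12: go left to 32.
          32 is a leaf — visit 32.
        At 12: no right child.
    At 14: go right to 35.
      Visit 35.
      At 35: no left child.
      At 35: go right to 8.
        8 is a leaf — visit 8.
  At 5: go right to 31.
    Visit 31.
    At 31: go left to 22.
      22 is a leaf — visit 22.
    At 31: no right child.
At 20: go right to 21.
  Visit 21.
  At 21: go left to 27.
    27 is a leaf — visit 27.
  At 21: no right child.
Full pre-order sequence: 20, 5, 14, 25, 37, 12, 32, 35, 8, 31, 22, 21, 27.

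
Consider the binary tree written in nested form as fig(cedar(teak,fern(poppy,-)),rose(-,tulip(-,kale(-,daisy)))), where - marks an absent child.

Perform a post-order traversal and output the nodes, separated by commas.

Post-order visits the left subtree, then the right subtree, then the node.
At fig: go left to cedar.
  At cedar: go left to teak.
    teak is a leaf — visit teak.
  At cedar: go right to fern.
    At fern: go left to poppy.
      poppy is a leaf — visit poppy.
    At fern: no right child.
    Visit fern.
  Visit cedar.
At fig: go right to rose.
  At rose: no left child.
  At rose: go right to tulip.
    At tulip: no left child.
    At tulip: go right to kale.
      At kale: no left child.
      At kale: go right to daisy.
        daisy is a leaf — visit daisy.
      Visit kale.
    Visit tulip.
  Visit rose.
Visit fig.

teak, poppy, fern, cedar, daisy, kale, tulip, rose, fig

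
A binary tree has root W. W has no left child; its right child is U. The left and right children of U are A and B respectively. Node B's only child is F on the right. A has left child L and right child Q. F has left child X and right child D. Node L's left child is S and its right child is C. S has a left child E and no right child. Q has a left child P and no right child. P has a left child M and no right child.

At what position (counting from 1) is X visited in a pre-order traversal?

13

Pre-order visits the node, then its left subtree, then its right subtree.
Visit W.
At W: no left child.
At W: go right to U.
  Visit U.
  At U: go left to A.
    Visit A.
    At A: go left to L.
      Visit L.
      At L: go left to S.
        Visit S.
        At S: go left to E.
          E is a leaf — visit E.
        At S: no right child.
      At L: go right to C.
        C is a leaf — visit C.
    At A: go right to Q.
      Visit Q.
      At Q: go left to P.
        Visit P.
        At P: go left to M.
          M is a leaf — visit M.
        At P: no right child.
      At Q: no right child.
  At U: go right to B.
    Visit B.
    At B: no left child.
    At B: go right to F.
      Visit F.
      At F: go left to X.
        X is a leaf — visit X.
      At F: go right to D.
        D is a leaf — visit D.
Full pre-order sequence: W, U, A, L, S, E, C, Q, P, M, B, F, X, D.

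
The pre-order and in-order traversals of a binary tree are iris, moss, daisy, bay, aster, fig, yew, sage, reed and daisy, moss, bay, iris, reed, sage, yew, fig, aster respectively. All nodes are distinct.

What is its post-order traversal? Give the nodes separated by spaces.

The first element of pre-order is the root; it splits in-order into left and right subtrees.
Root iris: left subtree has 3 nodes {daisy, moss, bay}, right has 5 {reed, sage, yew, fig, aster}.
  Root moss: left subtree has 1 node {daisy}, right has 1 {bay}.
  Root aster: left subtree has 4 nodes {reed, sage, yew, fig}, right has 0 { }.
    Root fig: left subtree has 3 nodes {reed, sage, yew}, right has 0 { }.
      Root yew: left subtree has 2 nodes {reed, sage}, right has 0 { }.
        Root sage: left subtree has 1 node {reed}, right has 0 { }.

daisy bay moss reed sage yew fig aster iris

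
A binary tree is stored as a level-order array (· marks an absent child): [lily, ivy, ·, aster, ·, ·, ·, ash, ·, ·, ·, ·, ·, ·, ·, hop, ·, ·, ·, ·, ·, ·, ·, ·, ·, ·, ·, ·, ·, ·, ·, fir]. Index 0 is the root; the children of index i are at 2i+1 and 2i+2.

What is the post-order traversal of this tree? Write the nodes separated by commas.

fir, hop, ash, aster, ivy, lily

Post-order visits the left subtree, then the right subtree, then the node.
At lily: go left to ivy.
  At ivy: go left to aster.
    At aster: go left to ash.
      At ash: go left to hop.
        At hop: go left to fir.
          fir is a leaf — visit fir.
        At hop: no right child.
        Visit hop.
      At ash: no right child.
      Visit ash.
    At aster: no right child.
    Visit aster.
  At ivy: no right child.
  Visit ivy.
At lily: no right child.
Visit lily.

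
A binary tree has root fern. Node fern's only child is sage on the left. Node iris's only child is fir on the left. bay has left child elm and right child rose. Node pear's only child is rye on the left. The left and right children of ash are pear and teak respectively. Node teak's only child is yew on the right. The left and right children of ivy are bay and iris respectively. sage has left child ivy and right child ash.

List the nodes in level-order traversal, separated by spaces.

Level-order visits nodes level by level from the root, left to right within each level.
Level 0: fern
Level 1: sage
Level 2: ivy, ash
Level 3: bay, iris, pear, teak
Level 4: elm, rose, fir, rye, yew

fern sage ivy ash bay iris pear teak elm rose fir rye yew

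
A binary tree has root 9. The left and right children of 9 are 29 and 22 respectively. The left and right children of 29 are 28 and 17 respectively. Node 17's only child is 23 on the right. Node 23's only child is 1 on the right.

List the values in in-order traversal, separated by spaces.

28 29 17 23 1 9 22

In-order visits the left subtree, then the node, then the right subtree.
At 9: go left to 29.
  At 29: go left to 28.
    28 is a leaf — visit 28.
  Visit 29.
  At 29: go right to 17.
    At 17: no left child.
    Visit 17.
    At 17: go right to 23.
      At 23: no left child.
      Visit 23.
      At 23: go right to 1.
        1 is a leaf — visit 1.
Visit 9.
At 9: go right to 22.
  22 is a leaf — visit 22.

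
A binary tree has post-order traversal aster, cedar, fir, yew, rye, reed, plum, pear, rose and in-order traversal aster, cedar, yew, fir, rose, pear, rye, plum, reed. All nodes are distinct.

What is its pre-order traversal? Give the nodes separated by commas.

rose, yew, cedar, aster, fir, pear, plum, rye, reed

The last element of post-order is the root; it splits in-order into left and right subtrees.
Root rose: left subtree has 4 nodes {aster, cedar, yew, fir}, right has 4 {pear, rye, plum, reed}.
  Root yew: left subtree has 2 nodes {aster, cedar}, right has 1 {fir}.
    Root cedar: left subtree has 1 node {aster}, right has 0 { }.
  Root pear: left subtree has 0 nodes { }, right has 3 {rye, plum, reed}.
    Root plum: left subtree has 1 node {rye}, right has 1 {reed}.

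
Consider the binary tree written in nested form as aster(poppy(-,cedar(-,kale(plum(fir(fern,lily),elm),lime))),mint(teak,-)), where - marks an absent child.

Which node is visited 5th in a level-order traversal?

Level-order visits nodes level by level from the root, left to right within each level.
Level 0: aster
Level 1: poppy, mint
Level 2: cedar, teak
Level 3: kale
Level 4: plum, lime
Level 5: fir, elm
Level 6: fern, lily
Full level-order sequence: aster, poppy, mint, cedar, teak, kale, plum, lime, fir, elm, fern, lily.

teak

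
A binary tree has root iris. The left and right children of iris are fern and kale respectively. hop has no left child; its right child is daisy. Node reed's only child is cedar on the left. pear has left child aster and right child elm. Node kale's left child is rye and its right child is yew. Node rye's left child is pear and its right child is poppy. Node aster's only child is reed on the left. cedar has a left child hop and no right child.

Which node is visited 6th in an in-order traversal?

In-order visits the left subtree, then the node, then the right subtree.
At iris: go left to fern.
  fern is a leaf — visit fern.
Visit iris.
At iris: go right to kale.
  At kale: go left to rye.
    At rye: go left to pear.
      At pear: go left to aster.
        At aster: go left to reed.
          At reed: go left to cedar.
            At cedar: go left to hop.
              At hop: no left child.
              Visit hop.
              At hop: go right to daisy.
                daisy is a leaf — visit daisy.
            Visit cedar.
            At cedar: no right child.
          Visit reed.
          At reed: no right child.
        Visit aster.
        At aster: no right child.
      Visit pear.
      At pear: go right to elm.
        elm is a leaf — visit elm.
    Visit rye.
    At rye: go right to poppy.
      poppy is a leaf — visit poppy.
  Visit kale.
  At kale: go right to yew.
    yew is a leaf — visit yew.
Full in-order sequence: fern, iris, hop, daisy, cedar, reed, aster, pear, elm, rye, poppy, kale, yew.

reed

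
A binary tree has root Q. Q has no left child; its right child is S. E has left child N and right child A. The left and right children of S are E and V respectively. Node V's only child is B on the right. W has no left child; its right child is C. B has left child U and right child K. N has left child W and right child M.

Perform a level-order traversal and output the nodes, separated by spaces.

Q S E V N A B W M U K C

Level-order visits nodes level by level from the root, left to right within each level.
Level 0: Q
Level 1: S
Level 2: E, V
Level 3: N, A, B
Level 4: W, M, U, K
Level 5: C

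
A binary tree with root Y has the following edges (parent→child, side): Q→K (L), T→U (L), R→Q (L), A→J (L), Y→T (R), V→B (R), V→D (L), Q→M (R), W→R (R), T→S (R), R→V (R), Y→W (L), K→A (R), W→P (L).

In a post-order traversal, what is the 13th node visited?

S

Post-order visits the left subtree, then the right subtree, then the node.
At Y: go left to W.
  At W: go left to P.
    P is a leaf — visit P.
  At W: go right to R.
    At R: go left to Q.
      At Q: go left to K.
        At K: no left child.
        At K: go right to A.
          At A: go left to J.
            J is a leaf — visit J.
          At A: no right child.
          Visit A.
        Visit K.
      At Q: go right to M.
        M is a leaf — visit M.
      Visit Q.
    At R: go right to V.
      At V: go left to D.
        D is a leaf — visit D.
      At V: go right to B.
        B is a leaf — visit B.
      Visit V.
    Visit R.
  Visit W.
At Y: go right to T.
  At T: go left to U.
    U is a leaf — visit U.
  At T: go right to S.
    S is a leaf — visit S.
  Visit T.
Visit Y.
Full post-order sequence: P, J, A, K, M, Q, D, B, V, R, W, U, S, T, Y.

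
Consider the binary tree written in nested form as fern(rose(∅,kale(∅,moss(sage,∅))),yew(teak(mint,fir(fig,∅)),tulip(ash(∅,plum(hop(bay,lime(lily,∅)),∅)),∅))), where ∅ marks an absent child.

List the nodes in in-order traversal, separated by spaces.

rose kale sage moss fern mint teak fig fir yew ash bay hop lily lime plum tulip

In-order visits the left subtree, then the node, then the right subtree.
At fern: go left to rose.
  At rose: no left child.
  Visit rose.
  At rose: go right to kale.
    At kale: no left child.
    Visit kale.
    At kale: go right to moss.
      At moss: go left to sage.
        sage is a leaf — visit sage.
      Visit moss.
      At moss: no right child.
Visit fern.
At fern: go right to yew.
  At yew: go left to teak.
    At teak: go left to mint.
      mint is a leaf — visit mint.
    Visit teak.
    At teak: go right to fir.
      At fir: go left to fig.
        fig is a leaf — visit fig.
      Visit fir.
      At fir: no right child.
  Visit yew.
  At yew: go right to tulip.
    At tulip: go left to ash.
      At ash: no left child.
      Visit ash.
      At ash: go right to plum.
        At plum: go left to hop.
          At hop: go left to bay.
            bay is a leaf — visit bay.
          Visit hop.
          At hop: go right to lime.
            At lime: go left to lily.
              lily is a leaf — visit lily.
            Visit lime.
            At lime: no right child.
        Visit plum.
        At plum: no right child.
    Visit tulip.
    At tulip: no right child.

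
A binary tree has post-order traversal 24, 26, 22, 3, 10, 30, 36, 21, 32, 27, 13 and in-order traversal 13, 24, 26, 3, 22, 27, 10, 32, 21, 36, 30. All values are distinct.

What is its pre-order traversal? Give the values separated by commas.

13, 27, 3, 26, 24, 22, 32, 10, 21, 36, 30

The last element of post-order is the root; it splits in-order into left and right subtrees.
Root 13: left subtree has 0 nodes { }, right has 10 {24, 26, 3, 22, 27, 10, 32, 21, 36, 30}.
  Root 27: left subtree has 4 nodes {24, 26, 3, 22}, right has 5 {10, 32, 21, 36, 30}.
    Root 3: left subtree has 2 nodes {24, 26}, right has 1 {22}.
      Root 26: left subtree has 1 node {24}, right has 0 { }.
    Root 32: left subtree has 1 node {10}, right has 3 {21, 36, 30}.
      Root 21: left subtree has 0 nodes { }, right has 2 {36, 30}.
        Root 36: left subtree has 0 nodes { }, right has 1 {30}.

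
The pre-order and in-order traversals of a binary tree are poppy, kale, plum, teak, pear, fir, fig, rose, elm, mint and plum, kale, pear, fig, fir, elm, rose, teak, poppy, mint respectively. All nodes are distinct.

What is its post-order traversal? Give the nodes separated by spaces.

The first element of pre-order is the root; it splits in-order into left and right subtrees.
Root poppy: left subtree has 8 nodes {plum, kale, pear, fig, fir, elm, rose, teak}, right has 1 {mint}.
  Root kale: left subtree has 1 node {plum}, right has 6 {pear, fig, fir, elm, rose, teak}.
    Root teak: left subtree has 5 nodes {pear, fig, fir, elm, rose}, right has 0 { }.
      Root pear: left subtree has 0 nodes { }, right has 4 {fig, fir, elm, rose}.
        Root fir: left subtree has 1 node {fig}, right has 2 {elm, rose}.
          Root rose: left subtree has 1 node {elm}, right has 0 { }.

plum fig elm rose fir pear teak kale mint poppy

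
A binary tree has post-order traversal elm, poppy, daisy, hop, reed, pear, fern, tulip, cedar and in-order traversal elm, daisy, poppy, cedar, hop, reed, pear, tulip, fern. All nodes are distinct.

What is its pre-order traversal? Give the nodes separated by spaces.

cedar daisy elm poppy tulip pear reed hop fern

The last element of post-order is the root; it splits in-order into left and right subtrees.
Root cedar: left subtree has 3 nodes {elm, daisy, poppy}, right has 5 {hop, reed, pear, tulip, fern}.
  Root daisy: left subtree has 1 node {elm}, right has 1 {poppy}.
  Root tulip: left subtree has 3 nodes {hop, reed, pear}, right has 1 {fern}.
    Root pear: left subtree has 2 nodes {hop, reed}, right has 0 { }.
      Root reed: left subtree has 1 node {hop}, right has 0 { }.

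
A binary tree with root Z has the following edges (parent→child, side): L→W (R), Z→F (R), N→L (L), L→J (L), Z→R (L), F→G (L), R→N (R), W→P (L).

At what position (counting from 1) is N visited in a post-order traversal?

Post-order visits the left subtree, then the right subtree, then the node.
At Z: go left to R.
  At R: no left child.
  At R: go right to N.
    At N: go left to L.
      At L: go left to J.
        J is a leaf — visit J.
      At L: go right to W.
        At W: go left to P.
          P is a leaf — visit P.
        At W: no right child.
        Visit W.
      Visit L.
    At N: no right child.
    Visit N.
  Visit R.
At Z: go right to F.
  At F: go left to G.
    G is a leaf — visit G.
  At F: no right child.
  Visit F.
Visit Z.
Full post-order sequence: J, P, W, L, N, R, G, F, Z.

5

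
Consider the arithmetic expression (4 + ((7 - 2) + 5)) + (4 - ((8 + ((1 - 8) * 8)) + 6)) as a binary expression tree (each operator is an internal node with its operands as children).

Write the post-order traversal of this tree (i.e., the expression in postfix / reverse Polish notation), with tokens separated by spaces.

Post-order on an expression tree gives postfix notation: for each operator, emit left operand, right operand, then the operator.

4 7 2 - 5 + + 4 8 1 8 - 8 * + 6 + - +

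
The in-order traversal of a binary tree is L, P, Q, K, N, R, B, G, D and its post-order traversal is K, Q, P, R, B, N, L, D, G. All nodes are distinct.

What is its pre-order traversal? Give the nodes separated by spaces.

The last element of post-order is the root; it splits in-order into left and right subtrees.
Root G: left subtree has 7 nodes {L, P, Q, K, N, R, B}, right has 1 {D}.
  Root L: left subtree has 0 nodes { }, right has 6 {P, Q, K, N, R, B}.
    Root N: left subtree has 3 nodes {P, Q, K}, right has 2 {R, B}.
      Root P: left subtree has 0 nodes { }, right has 2 {Q, K}.
        Root Q: left subtree has 0 nodes { }, right has 1 {K}.
      Root B: left subtree has 1 node {R}, right has 0 { }.

G L N P Q K B R D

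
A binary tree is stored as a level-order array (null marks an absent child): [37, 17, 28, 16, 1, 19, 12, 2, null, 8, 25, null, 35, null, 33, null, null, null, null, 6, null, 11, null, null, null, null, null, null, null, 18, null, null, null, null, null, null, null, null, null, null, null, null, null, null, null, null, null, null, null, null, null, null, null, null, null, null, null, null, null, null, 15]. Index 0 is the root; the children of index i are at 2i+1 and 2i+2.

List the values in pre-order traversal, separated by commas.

Pre-order visits the node, then its left subtree, then its right subtree.
Visit 37.
At 37: go left to 17.
  Visit 17.
  At 17: go left to 16.
    Visit 16.
    At 16: go left to 2.
      2 is a leaf — visit 2.
    At 16: no right child.
  At 17: go right to 1.
    Visit 1.
    At 1: go left to 8.
      Visit 8.
      At 8: go left to 6.
        6 is a leaf — visit 6.
      At 8: no right child.
    At 1: go right to 25.
      Visit 25.
      At 25: go left to 11.
        11 is a leaf — visit 11.
      At 25: no right child.
At 37: go right to 28.
  Visit 28.
  At 28: go left to 19.
    Visit 19.
    At 19: no left child.
    At 19: go right to 35.
      35 is a leaf — visit 35.
  At 28: go right to 12.
    Visit 12.
    At 12: no left child.
    At 12: go right to 33.
      Visit 33.
      At 33: go left to 18.
        Visit 18.
        At 18: no left child.
        At 18: go right to 15.
          15 is a leaf — visit 15.
      At 33: no right child.

37, 17, 16, 2, 1, 8, 6, 25, 11, 28, 19, 35, 12, 33, 18, 15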